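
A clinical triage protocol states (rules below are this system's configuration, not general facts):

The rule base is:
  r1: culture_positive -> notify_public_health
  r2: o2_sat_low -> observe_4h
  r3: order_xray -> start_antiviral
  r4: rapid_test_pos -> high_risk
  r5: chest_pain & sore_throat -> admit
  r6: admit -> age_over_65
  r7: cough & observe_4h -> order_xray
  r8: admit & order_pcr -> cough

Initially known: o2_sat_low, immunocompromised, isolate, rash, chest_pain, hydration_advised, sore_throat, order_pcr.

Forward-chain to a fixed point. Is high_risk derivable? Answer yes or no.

no

Round 1 — r2, r5, derive observe_4h, admit.
Round 2 — r6, r8, derive age_over_65, cough.
Round 3 — r7, derive order_xray.
Round 4 — r3, derive start_antiviral.
Fixed point reached. high_risk is concluded only by r4; r4 needs rapid_test_pos (never derived).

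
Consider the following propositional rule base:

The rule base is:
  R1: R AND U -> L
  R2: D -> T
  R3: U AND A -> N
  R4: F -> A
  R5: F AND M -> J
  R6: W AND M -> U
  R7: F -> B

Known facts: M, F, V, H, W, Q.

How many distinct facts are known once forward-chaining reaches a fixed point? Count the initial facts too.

11

Round 1: R4 [F -> A]; R5 [F AND M -> J]; R6 [W AND M -> U]; R7 [F -> B]. Adds A, J, U, B.
Round 2: R3 [U AND A -> N]. Adds N.
Closure: {A, B, F, H, J, M, N, Q, U, V, W} — 11 facts.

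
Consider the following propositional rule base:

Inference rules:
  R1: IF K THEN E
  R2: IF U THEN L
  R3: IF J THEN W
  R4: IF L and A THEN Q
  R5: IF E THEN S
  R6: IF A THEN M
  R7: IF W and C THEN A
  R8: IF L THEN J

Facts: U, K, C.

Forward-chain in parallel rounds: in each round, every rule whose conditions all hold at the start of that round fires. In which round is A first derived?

Round 1 — R1, R2, derive E, L.
Round 2 — R5, R8, derive S, J.
Round 3 — R3, derive W.
Round 4 — R7, derive A.
A first appears in round 4.

4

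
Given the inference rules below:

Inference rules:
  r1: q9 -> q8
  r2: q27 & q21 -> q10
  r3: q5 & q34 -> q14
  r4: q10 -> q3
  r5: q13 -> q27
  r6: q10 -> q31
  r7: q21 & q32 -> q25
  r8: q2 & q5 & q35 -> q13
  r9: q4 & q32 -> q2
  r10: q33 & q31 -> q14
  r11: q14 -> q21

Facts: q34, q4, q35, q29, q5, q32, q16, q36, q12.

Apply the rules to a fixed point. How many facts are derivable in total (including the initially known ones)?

[1] r3 [q5 & q34 -> q14]; r9 [q4 & q32 -> q2]. ⇒ new: q14, q2.
[2] r8 [q2 & q5 & q35 -> q13]; r11 [q14 -> q21]. ⇒ new: q13, q21.
[3] r5 [q13 -> q27]; r7 [q21 & q32 -> q25]. ⇒ new: q27, q25.
[4] r2 [q27 & q21 -> q10]. ⇒ new: q10.
[5] r4 [q10 -> q3]; r6 [q10 -> q31]. ⇒ new: q3, q31.
Closure: {q10, q12, q13, q14, q16, q2, q21, q25, q27, q29, q3, q31, q32, q34, q35, q36, q4, q5} — 18 facts.

18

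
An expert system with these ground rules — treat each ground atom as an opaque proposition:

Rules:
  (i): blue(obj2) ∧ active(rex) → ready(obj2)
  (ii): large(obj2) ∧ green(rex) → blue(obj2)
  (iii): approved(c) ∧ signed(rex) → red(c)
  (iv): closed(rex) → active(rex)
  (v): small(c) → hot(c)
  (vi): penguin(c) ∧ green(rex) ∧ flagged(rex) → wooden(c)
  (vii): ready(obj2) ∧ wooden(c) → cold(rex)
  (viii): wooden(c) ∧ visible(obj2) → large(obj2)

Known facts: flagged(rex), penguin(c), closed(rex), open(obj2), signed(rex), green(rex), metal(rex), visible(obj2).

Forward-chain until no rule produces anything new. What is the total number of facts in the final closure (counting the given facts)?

14

Round 1: (iv) [closed(rex) → active(rex)]; (vi) [penguin(c) ∧ green(rex) ∧ flagged(rex) → wooden(c)]. Adds active(rex), wooden(c).
Round 2: (viii) [wooden(c) ∧ visible(obj2) → large(obj2)]. Adds large(obj2).
Round 3: (ii) [large(obj2) ∧ green(rex) → blue(obj2)]. Adds blue(obj2).
Round 4: (i) [blue(obj2) ∧ active(rex) → ready(obj2)]. Adds ready(obj2).
Round 5: (vii) [ready(obj2) ∧ wooden(c) → cold(rex)]. Adds cold(rex).
Closure: {active(rex), blue(obj2), closed(rex), cold(rex), flagged(rex), green(rex), large(obj2), metal(rex), open(obj2), penguin(c), ready(obj2), signed(rex), visible(obj2), wooden(c)} — 14 facts.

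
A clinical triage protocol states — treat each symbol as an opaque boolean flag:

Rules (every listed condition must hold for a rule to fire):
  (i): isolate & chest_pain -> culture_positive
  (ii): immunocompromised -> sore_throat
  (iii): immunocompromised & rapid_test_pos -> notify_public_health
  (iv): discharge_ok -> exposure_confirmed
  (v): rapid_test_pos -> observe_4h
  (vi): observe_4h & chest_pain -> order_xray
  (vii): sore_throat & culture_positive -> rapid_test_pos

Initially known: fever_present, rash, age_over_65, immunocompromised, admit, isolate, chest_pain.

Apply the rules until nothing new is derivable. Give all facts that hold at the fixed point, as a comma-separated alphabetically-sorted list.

admit, age_over_65, chest_pain, culture_positive, fever_present, immunocompromised, isolate, notify_public_health, observe_4h, order_xray, rapid_test_pos, rash, sore_throat

Round 1: (i) [isolate & chest_pain -> culture_positive]; (ii) [immunocompromised -> sore_throat]. New: culture_positive, sore_throat.
Round 2: (vii) [sore_throat & culture_positive -> rapid_test_pos]. New: rapid_test_pos.
Round 3: (iii) [immunocompromised & rapid_test_pos -> notify_public_health]; (v) [rapid_test_pos -> observe_4h]. New: notify_public_health, observe_4h.
Round 4: (vi) [observe_4h & chest_pain -> order_xray]. New: order_xray.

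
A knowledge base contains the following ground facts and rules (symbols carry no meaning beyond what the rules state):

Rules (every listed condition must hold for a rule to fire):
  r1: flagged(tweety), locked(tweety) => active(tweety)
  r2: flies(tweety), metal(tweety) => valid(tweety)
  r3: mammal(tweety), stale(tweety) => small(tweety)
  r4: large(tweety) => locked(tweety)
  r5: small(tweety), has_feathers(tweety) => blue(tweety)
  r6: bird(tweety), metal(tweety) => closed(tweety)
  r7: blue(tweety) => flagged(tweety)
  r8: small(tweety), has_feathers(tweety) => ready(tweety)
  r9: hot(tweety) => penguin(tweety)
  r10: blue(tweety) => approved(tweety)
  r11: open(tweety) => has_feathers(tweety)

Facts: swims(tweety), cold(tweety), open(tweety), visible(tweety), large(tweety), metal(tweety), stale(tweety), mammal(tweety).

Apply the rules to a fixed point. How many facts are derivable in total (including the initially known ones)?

Round 1: r3 [mammal(tweety), stale(tweety) => small(tweety)]; r4 [large(tweety) => locked(tweety)]; r11 [open(tweety) => has_feathers(tweety)]. New: small(tweety), locked(tweety), has_feathers(tweety).
Round 2: r5 [small(tweety), has_feathers(tweety) => blue(tweety)]; r8 [small(tweety), has_feathers(tweety) => ready(tweety)]. New: blue(tweety), ready(tweety).
Round 3: r7 [blue(tweety) => flagged(tweety)]; r10 [blue(tweety) => approved(tweety)]. New: flagged(tweety), approved(tweety).
Round 4: r1 [flagged(tweety), locked(tweety) => active(tweety)]. New: active(tweety).
Closure: {active(tweety), approved(tweety), blue(tweety), cold(tweety), flagged(tweety), has_feathers(tweety), large(tweety), locked(tweety), mammal(tweety), metal(tweety), open(tweety), ready(tweety), small(tweety), stale(tweety), swims(tweety), visible(tweety)} — 16 facts.

16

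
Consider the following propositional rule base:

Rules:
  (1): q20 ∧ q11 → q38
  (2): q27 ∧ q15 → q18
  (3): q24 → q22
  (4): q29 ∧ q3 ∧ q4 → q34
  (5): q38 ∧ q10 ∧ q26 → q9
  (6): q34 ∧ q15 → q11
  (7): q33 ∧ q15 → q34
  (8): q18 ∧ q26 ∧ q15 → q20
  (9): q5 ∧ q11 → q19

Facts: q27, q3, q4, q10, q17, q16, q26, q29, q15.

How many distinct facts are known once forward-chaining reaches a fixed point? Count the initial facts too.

Round 1: (2) [q27 ∧ q15 → q18]; (4) [q29 ∧ q3 ∧ q4 → q34]. New: q18, q34.
Round 2: (6) [q34 ∧ q15 → q11]; (8) [q18 ∧ q26 ∧ q15 → q20]. New: q11, q20.
Round 3: (1) [q20 ∧ q11 → q38]. New: q38.
Round 4: (5) [q38 ∧ q10 ∧ q26 → q9]. New: q9.
Closure: {q10, q11, q15, q16, q17, q18, q20, q26, q27, q29, q3, q34, q38, q4, q9} — 15 facts.

15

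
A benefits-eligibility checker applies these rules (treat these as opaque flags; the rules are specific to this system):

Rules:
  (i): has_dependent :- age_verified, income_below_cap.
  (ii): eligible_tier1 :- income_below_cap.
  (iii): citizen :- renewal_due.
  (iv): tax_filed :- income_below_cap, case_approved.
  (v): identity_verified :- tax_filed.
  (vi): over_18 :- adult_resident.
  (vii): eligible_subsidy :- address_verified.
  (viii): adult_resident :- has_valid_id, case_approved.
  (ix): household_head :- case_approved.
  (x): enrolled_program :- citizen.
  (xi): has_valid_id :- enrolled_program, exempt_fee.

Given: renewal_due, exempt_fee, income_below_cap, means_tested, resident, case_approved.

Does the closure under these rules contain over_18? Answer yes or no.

Round 1 fires (ii), (iii), (iv), (ix), giving eligible_tier1, citizen, tax_filed, household_head.
Round 2 fires (v), (x), giving identity_verified, enrolled_program.
Round 3 fires (xi), giving has_valid_id.
Round 4 fires (viii), giving adult_resident.
Round 5 fires (vi), giving over_18.
over_18 appears in round 5, so it is derivable.

yes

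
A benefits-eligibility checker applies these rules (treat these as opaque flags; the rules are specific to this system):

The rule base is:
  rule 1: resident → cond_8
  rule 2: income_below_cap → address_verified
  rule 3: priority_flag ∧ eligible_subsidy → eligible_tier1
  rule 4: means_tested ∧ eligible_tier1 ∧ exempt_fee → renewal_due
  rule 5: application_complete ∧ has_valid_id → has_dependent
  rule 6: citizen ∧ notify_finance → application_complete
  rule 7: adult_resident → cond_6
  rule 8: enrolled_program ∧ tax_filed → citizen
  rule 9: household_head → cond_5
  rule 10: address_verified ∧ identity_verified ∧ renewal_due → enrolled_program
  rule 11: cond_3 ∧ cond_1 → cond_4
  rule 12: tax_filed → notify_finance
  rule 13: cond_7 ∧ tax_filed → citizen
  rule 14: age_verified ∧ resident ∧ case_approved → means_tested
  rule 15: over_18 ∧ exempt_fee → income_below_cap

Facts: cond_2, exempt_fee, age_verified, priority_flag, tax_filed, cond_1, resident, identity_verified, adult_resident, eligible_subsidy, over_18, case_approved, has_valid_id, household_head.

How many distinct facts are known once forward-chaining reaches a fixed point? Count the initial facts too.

27

Round 1: rule 1 [resident → cond_8]; rule 3 [priority_flag ∧ eligible_subsidy → eligible_tier1]; rule 7 [adult_resident → cond_6]; rule 9 [household_head → cond_5]; rule 12 [tax_filed → notify_finance]; rule 14 [age_verified ∧ resident ∧ case_approved → means_tested]; rule 15 [over_18 ∧ exempt_fee → income_below_cap]. New: cond_8, eligible_tier1, cond_6, cond_5, notify_finance, means_tested, income_below_cap.
Round 2: rule 2 [income_below_cap → address_verified]; rule 4 [means_tested ∧ eligible_tier1 ∧ exempt_fee → renewal_due]. New: address_verified, renewal_due.
Round 3: rule 10 [address_verified ∧ identity_verified ∧ renewal_due → enrolled_program]. New: enrolled_program.
Round 4: rule 8 [enrolled_program ∧ tax_filed → citizen]. New: citizen.
Round 5: rule 6 [citizen ∧ notify_finance → application_complete]. New: application_complete.
Round 6: rule 5 [application_complete ∧ has_valid_id → has_dependent]. New: has_dependent.
Closure: {address_verified, adult_resident, age_verified, application_complete, case_approved, citizen, cond_1, cond_2, cond_5, cond_6, cond_8, eligible_subsidy, eligible_tier1, enrolled_program, exempt_fee, has_dependent, has_valid_id, household_head, identity_verified, income_below_cap, means_tested, notify_finance, over_18, priority_flag, renewal_due, resident, tax_filed} — 27 facts.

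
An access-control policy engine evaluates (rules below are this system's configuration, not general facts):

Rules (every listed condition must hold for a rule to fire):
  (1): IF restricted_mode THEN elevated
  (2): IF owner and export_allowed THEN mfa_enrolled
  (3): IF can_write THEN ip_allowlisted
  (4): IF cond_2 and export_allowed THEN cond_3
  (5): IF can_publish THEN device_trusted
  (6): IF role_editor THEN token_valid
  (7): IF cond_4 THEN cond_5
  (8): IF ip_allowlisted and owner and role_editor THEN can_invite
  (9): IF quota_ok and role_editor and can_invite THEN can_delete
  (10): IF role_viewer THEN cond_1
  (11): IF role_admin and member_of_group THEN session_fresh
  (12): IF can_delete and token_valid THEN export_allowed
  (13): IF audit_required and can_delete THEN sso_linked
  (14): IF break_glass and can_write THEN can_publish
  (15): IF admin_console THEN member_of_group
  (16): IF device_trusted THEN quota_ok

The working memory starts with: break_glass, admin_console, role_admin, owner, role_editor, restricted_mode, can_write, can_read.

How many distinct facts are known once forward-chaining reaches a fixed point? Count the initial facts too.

Round 1: (1) [IF restricted_mode THEN elevated]; (3) [IF can_write THEN ip_allowlisted]; (6) [IF role_editor THEN token_valid]; (14) [IF break_glass and can_write THEN can_publish]; (15) [IF admin_console THEN member_of_group]. New: elevated, ip_allowlisted, token_valid, can_publish, member_of_group.
Round 2: (5) [IF can_publish THEN device_trusted]; (8) [IF ip_allowlisted and owner and role_editor THEN can_invite]; (11) [IF role_admin and member_of_group THEN session_fresh]. New: device_trusted, can_invite, session_fresh.
Round 3: (16) [IF device_trusted THEN quota_ok]. New: quota_ok.
Round 4: (9) [IF quota_ok and role_editor and can_invite THEN can_delete]. New: can_delete.
Round 5: (12) [IF can_delete and token_valid THEN export_allowed]. New: export_allowed.
Round 6: (2) [IF owner and export_allowed THEN mfa_enrolled]. New: mfa_enrolled.
Closure: {admin_console, break_glass, can_delete, can_invite, can_publish, can_read, can_write, device_trusted, elevated, export_allowed, ip_allowlisted, member_of_group, mfa_enrolled, owner, quota_ok, restricted_mode, role_admin, role_editor, session_fresh, token_valid} — 20 facts.

20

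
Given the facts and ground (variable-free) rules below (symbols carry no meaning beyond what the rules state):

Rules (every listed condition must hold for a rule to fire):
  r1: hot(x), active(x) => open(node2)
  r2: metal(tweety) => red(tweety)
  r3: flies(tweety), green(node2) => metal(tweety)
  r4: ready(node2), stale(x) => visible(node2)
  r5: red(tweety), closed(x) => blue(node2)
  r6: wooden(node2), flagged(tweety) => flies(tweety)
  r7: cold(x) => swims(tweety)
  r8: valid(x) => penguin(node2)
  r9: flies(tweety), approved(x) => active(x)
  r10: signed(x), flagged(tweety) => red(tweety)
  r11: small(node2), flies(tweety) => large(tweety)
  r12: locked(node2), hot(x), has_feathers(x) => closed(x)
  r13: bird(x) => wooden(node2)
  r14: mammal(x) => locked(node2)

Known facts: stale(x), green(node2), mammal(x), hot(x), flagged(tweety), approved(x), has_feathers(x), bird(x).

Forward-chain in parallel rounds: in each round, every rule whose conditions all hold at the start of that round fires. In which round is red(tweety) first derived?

4

Round 1 fires r13, r14, giving wooden(node2), locked(node2).
Round 2 fires r6, r12, giving flies(tweety), closed(x).
Round 3 fires r3, r9, giving metal(tweety), active(x).
Round 4 fires r1, r2, giving open(node2), red(tweety).
red(tweety) first appears in round 4.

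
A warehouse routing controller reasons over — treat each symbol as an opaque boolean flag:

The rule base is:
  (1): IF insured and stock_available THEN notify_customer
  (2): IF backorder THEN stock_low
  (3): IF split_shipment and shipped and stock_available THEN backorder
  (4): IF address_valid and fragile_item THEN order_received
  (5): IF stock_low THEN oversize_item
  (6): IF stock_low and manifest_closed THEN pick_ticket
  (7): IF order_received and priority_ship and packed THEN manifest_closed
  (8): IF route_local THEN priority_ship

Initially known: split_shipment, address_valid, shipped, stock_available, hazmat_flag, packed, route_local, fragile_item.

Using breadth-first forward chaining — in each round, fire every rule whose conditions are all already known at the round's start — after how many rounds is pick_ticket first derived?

3

[1] (3) [IF split_shipment and shipped and stock_available THEN backorder]; (4) [IF address_valid and fragile_item THEN order_received]; (8) [IF route_local THEN priority_ship]. ⇒ new: backorder, order_received, priority_ship.
[2] (2) [IF backorder THEN stock_low]; (7) [IF order_received and priority_ship and packed THEN manifest_closed]. ⇒ new: stock_low, manifest_closed.
[3] (5) [IF stock_low THEN oversize_item]; (6) [IF stock_low and manifest_closed THEN pick_ticket]. ⇒ new: oversize_item, pick_ticket.
pick_ticket first appears in round 3.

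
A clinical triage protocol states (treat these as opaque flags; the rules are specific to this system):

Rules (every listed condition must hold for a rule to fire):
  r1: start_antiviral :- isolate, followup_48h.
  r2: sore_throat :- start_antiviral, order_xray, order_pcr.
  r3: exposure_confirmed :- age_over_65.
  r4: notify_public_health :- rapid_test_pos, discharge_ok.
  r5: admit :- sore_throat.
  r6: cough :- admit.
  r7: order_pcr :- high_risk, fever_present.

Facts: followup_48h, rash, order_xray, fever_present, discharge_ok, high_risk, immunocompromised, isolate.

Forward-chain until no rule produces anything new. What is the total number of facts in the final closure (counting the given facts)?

Round 1: r1 [start_antiviral :- isolate, followup_48h.]; r7 [order_pcr :- high_risk, fever_present.]. New: start_antiviral, order_pcr.
Round 2: r2 [sore_throat :- start_antiviral, order_xray, order_pcr.]. New: sore_throat.
Round 3: r5 [admit :- sore_throat.]. New: admit.
Round 4: r6 [cough :- admit.]. New: cough.
Closure: {admit, cough, discharge_ok, fever_present, followup_48h, high_risk, immunocompromised, isolate, order_pcr, order_xray, rash, sore_throat, start_antiviral} — 13 facts.

13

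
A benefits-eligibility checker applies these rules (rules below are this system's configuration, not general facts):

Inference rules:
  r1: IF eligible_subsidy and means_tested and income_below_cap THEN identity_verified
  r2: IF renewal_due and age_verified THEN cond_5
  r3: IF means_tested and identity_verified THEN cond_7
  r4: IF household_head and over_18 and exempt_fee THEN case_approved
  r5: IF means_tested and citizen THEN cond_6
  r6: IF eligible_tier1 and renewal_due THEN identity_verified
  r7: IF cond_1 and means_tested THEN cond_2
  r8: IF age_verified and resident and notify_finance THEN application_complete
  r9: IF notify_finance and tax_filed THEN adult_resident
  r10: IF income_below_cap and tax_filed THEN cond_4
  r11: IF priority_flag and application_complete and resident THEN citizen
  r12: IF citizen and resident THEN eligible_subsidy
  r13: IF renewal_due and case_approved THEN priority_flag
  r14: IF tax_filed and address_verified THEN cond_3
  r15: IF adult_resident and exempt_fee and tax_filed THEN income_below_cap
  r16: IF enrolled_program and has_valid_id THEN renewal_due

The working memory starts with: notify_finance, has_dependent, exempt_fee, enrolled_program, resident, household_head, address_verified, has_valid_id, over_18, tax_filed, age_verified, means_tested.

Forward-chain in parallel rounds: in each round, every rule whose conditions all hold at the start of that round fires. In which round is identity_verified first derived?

Round 1 fires r4, r8, r9, r14, r16, giving case_approved, application_complete, adult_resident, cond_3, renewal_due.
Round 2 fires r2, r13, r15, giving cond_5, priority_flag, income_below_cap.
Round 3 fires r10, r11, giving cond_4, citizen.
Round 4 fires r5, r12, giving cond_6, eligible_subsidy.
Round 5 fires r1, giving identity_verified.
identity_verified first appears in round 5.

5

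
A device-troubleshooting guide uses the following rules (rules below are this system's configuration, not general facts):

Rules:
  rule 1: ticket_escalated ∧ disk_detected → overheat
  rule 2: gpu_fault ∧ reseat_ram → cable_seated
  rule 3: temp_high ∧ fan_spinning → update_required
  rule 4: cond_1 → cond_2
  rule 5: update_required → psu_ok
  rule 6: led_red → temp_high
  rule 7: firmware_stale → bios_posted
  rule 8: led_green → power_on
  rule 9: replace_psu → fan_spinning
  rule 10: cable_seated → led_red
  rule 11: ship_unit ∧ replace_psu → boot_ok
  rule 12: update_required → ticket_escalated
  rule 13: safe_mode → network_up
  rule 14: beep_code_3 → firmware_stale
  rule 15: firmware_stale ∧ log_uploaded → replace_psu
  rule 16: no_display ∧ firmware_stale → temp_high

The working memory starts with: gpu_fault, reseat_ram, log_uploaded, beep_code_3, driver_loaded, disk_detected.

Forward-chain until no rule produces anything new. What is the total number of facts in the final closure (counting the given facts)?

Round 1: rule 2 [gpu_fault ∧ reseat_ram → cable_seated]; rule 14 [beep_code_3 → firmware_stale]. Adds cable_seated, firmware_stale.
Round 2: rule 7 [firmware_stale → bios_posted]; rule 10 [cable_seated → led_red]; rule 15 [firmware_stale ∧ log_uploaded → replace_psu]. Adds bios_posted, led_red, replace_psu.
Round 3: rule 6 [led_red → temp_high]; rule 9 [replace_psu → fan_spinning]. Adds temp_high, fan_spinning.
Round 4: rule 3 [temp_high ∧ fan_spinning → update_required]. Adds update_required.
Round 5: rule 5 [update_required → psu_ok]; rule 12 [update_required → ticket_escalated]. Adds psu_ok, ticket_escalated.
Round 6: rule 1 [ticket_escalated ∧ disk_detected → overheat]. Adds overheat.
Closure: {beep_code_3, bios_posted, cable_seated, disk_detected, driver_loaded, fan_spinning, firmware_stale, gpu_fault, led_red, log_uploaded, overheat, psu_ok, replace_psu, reseat_ram, temp_high, ticket_escalated, update_required} — 17 facts.

17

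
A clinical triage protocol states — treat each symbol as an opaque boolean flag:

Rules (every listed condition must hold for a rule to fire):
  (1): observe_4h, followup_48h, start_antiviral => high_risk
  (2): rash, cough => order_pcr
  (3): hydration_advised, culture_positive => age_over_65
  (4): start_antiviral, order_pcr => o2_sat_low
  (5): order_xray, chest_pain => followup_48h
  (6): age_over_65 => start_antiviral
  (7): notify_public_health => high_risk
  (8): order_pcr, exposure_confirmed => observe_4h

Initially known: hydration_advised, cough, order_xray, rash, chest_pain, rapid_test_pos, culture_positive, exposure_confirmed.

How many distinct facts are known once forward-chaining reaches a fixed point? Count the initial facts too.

15

Round 1 fires (2), (3), (5), giving order_pcr, age_over_65, followup_48h.
Round 2 fires (6), (8), giving start_antiviral, observe_4h.
Round 3 fires (1), (4), giving high_risk, o2_sat_low.
Closure: {age_over_65, chest_pain, cough, culture_positive, exposure_confirmed, followup_48h, high_risk, hydration_advised, o2_sat_low, observe_4h, order_pcr, order_xray, rapid_test_pos, rash, start_antiviral} — 15 facts.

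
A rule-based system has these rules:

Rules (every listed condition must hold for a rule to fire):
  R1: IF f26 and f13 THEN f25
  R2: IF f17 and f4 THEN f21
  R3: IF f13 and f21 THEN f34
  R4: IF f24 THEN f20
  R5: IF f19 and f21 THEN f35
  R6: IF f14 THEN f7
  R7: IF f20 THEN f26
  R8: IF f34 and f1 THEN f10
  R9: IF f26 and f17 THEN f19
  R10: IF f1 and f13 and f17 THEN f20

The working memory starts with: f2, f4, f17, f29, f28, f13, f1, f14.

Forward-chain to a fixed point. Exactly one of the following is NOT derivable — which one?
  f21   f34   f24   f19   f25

f24

Round 1: R2 [IF f17 and f4 THEN f21]; R6 [IF f14 THEN f7]; R10 [IF f1 and f13 and f17 THEN f20]. New: f21, f7, f20.
Round 2: R3 [IF f13 and f21 THEN f34]; R7 [IF f20 THEN f26]. New: f34, f26.
Round 3: R1 [IF f26 and f13 THEN f25]; R8 [IF f34 and f1 THEN f10]; R9 [IF f26 and f17 THEN f19]. New: f25, f10, f19.
Round 4: R5 [IF f19 and f21 THEN f35]. New: f35.
Derived: f21 (round 1), f19 (round 3), f25 (round 3), f34 (round 2). f24 never appears in any round.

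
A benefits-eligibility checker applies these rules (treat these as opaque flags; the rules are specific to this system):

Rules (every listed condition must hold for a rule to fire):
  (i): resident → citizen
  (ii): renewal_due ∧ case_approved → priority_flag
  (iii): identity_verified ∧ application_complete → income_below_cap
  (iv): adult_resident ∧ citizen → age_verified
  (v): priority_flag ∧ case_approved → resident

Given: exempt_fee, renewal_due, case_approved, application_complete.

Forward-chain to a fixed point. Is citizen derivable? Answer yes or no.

[1] (ii) [renewal_due ∧ case_approved → priority_flag]. ⇒ new: priority_flag.
[2] (v) [priority_flag ∧ case_approved → resident]. ⇒ new: resident.
[3] (i) [resident → citizen]. ⇒ new: citizen.
citizen appears in round 3, so it is derivable.

yes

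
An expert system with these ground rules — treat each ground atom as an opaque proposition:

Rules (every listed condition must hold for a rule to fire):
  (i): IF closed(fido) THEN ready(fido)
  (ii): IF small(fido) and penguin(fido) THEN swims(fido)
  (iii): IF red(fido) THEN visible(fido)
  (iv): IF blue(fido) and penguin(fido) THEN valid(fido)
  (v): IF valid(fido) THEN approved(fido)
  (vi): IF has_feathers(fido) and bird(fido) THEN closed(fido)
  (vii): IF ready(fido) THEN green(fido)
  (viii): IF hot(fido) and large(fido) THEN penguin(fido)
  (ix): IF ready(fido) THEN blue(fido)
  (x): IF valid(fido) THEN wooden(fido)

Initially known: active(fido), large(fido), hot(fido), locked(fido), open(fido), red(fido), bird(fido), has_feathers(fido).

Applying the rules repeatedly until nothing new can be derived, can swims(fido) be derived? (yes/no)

Round 1: (iii) [IF red(fido) THEN visible(fido)]; (vi) [IF has_feathers(fido) and bird(fido) THEN closed(fido)]; (viii) [IF hot(fido) and large(fido) THEN penguin(fido)]. New: visible(fido), closed(fido), penguin(fido).
Round 2: (i) [IF closed(fido) THEN ready(fido)]. New: ready(fido).
Round 3: (vii) [IF ready(fido) THEN green(fido)]; (ix) [IF ready(fido) THEN blue(fido)]. New: green(fido), blue(fido).
Round 4: (iv) [IF blue(fido) and penguin(fido) THEN valid(fido)]. New: valid(fido).
Round 5: (v) [IF valid(fido) THEN approved(fido)]; (x) [IF valid(fido) THEN wooden(fido)]. New: approved(fido), wooden(fido).
Fixed point reached. swims(fido) is concluded only by (ii); (ii) needs small(fido) (never derived).

no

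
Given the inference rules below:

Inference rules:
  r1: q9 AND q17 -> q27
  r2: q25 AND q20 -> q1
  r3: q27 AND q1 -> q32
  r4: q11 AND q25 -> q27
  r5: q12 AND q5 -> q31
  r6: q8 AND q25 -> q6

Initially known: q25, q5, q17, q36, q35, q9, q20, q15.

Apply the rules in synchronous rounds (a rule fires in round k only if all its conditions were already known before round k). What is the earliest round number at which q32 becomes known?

2

Round 1: r1 [q9 AND q17 -> q27]; r2 [q25 AND q20 -> q1]. Adds q27, q1.
Round 2: r3 [q27 AND q1 -> q32]. Adds q32.
q32 first appears in round 2.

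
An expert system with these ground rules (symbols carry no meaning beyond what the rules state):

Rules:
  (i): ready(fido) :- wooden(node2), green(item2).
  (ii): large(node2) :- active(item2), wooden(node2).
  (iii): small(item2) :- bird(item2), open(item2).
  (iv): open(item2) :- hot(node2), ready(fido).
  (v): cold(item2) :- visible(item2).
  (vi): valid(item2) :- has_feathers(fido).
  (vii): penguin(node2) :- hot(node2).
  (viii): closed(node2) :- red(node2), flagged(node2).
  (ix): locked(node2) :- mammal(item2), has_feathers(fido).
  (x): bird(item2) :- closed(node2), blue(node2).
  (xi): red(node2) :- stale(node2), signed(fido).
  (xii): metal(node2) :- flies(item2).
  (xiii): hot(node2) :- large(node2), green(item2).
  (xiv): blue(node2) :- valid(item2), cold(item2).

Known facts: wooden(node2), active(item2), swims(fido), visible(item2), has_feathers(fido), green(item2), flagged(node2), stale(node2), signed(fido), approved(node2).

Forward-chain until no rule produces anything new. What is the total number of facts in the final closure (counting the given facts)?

22

Round 1: (i) [ready(fido) :- wooden(node2), green(item2).]; (ii) [large(node2) :- active(item2), wooden(node2).]; (v) [cold(item2) :- visible(item2).]; (vi) [valid(item2) :- has_feathers(fido).]; (xi) [red(node2) :- stale(node2), signed(fido).]. New: ready(fido), large(node2), cold(item2), valid(item2), red(node2).
Round 2: (viii) [closed(node2) :- red(node2), flagged(node2).]; (xiii) [hot(node2) :- large(node2), green(item2).]; (xiv) [blue(node2) :- valid(item2), cold(item2).]. New: closed(node2), hot(node2), blue(node2).
Round 3: (iv) [open(item2) :- hot(node2), ready(fido).]; (vii) [penguin(node2) :- hot(node2).]; (x) [bird(item2) :- closed(node2), blue(node2).]. New: open(item2), penguin(node2), bird(item2).
Round 4: (iii) [small(item2) :- bird(item2), open(item2).]. New: small(item2).
Closure: {active(item2), approved(node2), bird(item2), blue(node2), closed(node2), cold(item2), flagged(node2), green(item2), has_feathers(fido), hot(node2), large(node2), open(item2), penguin(node2), ready(fido), red(node2), signed(fido), small(item2), stale(node2), swims(fido), valid(item2), visible(item2), wooden(node2)} — 22 facts.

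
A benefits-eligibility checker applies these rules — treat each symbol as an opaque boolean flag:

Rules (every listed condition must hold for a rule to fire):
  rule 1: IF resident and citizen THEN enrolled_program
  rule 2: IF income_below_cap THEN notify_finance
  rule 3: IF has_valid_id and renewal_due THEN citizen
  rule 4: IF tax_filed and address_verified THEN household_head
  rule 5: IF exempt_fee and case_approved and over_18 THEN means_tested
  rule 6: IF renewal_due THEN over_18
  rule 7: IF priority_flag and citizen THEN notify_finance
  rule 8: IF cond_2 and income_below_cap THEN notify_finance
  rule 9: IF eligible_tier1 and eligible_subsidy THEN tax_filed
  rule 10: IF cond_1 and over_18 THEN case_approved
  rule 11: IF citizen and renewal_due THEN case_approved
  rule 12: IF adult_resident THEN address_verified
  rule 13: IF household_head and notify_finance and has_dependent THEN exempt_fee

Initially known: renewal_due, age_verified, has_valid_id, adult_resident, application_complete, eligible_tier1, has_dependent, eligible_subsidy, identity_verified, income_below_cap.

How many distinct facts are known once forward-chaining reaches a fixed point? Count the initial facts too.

Round 1 fires rule 2, rule 3, rule 6, rule 9, rule 12, giving notify_finance, citizen, over_18, tax_filed, address_verified.
Round 2 fires rule 4, rule 11, giving household_head, case_approved.
Round 3 fires rule 13, giving exempt_fee.
Round 4 fires rule 5, giving means_tested.
Closure: {address_verified, adult_resident, age_verified, application_complete, case_approved, citizen, eligible_subsidy, eligible_tier1, exempt_fee, has_dependent, has_valid_id, household_head, identity_verified, income_below_cap, means_tested, notify_finance, over_18, renewal_due, tax_filed} — 19 facts.

19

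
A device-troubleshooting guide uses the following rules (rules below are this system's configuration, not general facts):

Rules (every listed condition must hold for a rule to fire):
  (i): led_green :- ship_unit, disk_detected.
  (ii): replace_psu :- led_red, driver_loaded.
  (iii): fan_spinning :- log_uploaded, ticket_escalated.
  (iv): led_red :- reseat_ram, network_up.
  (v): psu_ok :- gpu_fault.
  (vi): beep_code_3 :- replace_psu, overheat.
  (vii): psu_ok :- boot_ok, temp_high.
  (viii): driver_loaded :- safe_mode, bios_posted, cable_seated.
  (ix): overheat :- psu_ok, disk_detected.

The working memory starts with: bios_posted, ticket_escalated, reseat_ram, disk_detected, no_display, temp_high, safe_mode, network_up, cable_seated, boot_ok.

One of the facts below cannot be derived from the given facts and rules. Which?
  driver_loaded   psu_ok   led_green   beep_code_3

Round 1 — (iv), (vii), (viii), derive led_red, psu_ok, driver_loaded.
Round 2 — (ii), (ix), derive replace_psu, overheat.
Round 3 — (vi), derive beep_code_3.
Derived: psu_ok (round 1), beep_code_3 (round 3), driver_loaded (round 1). led_green never appears in any round.

led_green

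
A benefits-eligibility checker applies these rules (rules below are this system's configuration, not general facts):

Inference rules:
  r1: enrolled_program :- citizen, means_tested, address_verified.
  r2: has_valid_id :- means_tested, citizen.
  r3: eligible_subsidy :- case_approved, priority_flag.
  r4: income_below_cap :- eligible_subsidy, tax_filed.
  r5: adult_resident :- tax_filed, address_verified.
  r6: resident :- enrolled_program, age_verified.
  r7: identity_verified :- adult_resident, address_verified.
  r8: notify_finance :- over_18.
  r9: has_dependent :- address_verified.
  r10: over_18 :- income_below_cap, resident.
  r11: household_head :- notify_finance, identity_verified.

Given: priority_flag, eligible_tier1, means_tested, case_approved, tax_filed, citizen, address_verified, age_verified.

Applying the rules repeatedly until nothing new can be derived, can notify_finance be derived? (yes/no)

yes

Round 1 — r1, r2, r3, r5, r9, derive enrolled_program, has_valid_id, eligible_subsidy, adult_resident, has_dependent.
Round 2 — r4, r6, r7, derive income_below_cap, resident, identity_verified.
Round 3 — r10, derive over_18.
Round 4 — r8, derive notify_finance.
Round 5 — r11, derive household_head.
notify_finance appears in round 4, so it is derivable.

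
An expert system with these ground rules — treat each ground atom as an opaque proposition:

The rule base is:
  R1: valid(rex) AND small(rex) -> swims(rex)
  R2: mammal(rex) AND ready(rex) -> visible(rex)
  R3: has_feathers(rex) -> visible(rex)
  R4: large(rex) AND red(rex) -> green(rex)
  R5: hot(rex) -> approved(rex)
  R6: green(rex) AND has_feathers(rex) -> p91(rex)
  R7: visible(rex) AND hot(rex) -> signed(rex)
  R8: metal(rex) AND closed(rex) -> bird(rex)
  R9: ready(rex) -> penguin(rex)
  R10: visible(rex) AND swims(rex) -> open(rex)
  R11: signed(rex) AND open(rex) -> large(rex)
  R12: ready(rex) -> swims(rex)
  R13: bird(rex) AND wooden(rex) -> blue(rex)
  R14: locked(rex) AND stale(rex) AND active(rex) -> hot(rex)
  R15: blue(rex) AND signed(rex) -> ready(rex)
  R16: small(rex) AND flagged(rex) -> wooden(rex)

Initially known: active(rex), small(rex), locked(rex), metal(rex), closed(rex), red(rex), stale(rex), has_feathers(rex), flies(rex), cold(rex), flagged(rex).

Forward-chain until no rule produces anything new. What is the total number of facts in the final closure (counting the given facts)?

25

Round 1 fires R3, R8, R14, R16, giving visible(rex), bird(rex), hot(rex), wooden(rex).
Round 2 fires R5, R7, R13, giving approved(rex), signed(rex), blue(rex).
Round 3 fires R15, giving ready(rex).
Round 4 fires R9, R12, giving penguin(rex), swims(rex).
Round 5 fires R10, giving open(rex).
Round 6 fires R11, giving large(rex).
Round 7 fires R4, giving green(rex).
Round 8 fires R6, giving p91(rex).
Closure: {active(rex), approved(rex), bird(rex), blue(rex), closed(rex), cold(rex), flagged(rex), flies(rex), green(rex), has_feathers(rex), hot(rex), large(rex), locked(rex), metal(rex), open(rex), p91(rex), penguin(rex), ready(rex), red(rex), signed(rex), small(rex), stale(rex), swims(rex), visible(rex), wooden(rex)} — 25 facts.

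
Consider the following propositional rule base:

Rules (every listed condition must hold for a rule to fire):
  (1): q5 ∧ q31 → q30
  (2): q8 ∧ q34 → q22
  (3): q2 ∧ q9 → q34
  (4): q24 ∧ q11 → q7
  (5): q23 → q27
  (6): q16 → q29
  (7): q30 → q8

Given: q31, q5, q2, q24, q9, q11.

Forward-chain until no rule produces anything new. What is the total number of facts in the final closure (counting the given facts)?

11

Round 1 — (1), (3), (4), derive q30, q34, q7.
Round 2 — (7), derive q8.
Round 3 — (2), derive q22.
Closure: {q11, q2, q22, q24, q30, q31, q34, q5, q7, q8, q9} — 11 facts.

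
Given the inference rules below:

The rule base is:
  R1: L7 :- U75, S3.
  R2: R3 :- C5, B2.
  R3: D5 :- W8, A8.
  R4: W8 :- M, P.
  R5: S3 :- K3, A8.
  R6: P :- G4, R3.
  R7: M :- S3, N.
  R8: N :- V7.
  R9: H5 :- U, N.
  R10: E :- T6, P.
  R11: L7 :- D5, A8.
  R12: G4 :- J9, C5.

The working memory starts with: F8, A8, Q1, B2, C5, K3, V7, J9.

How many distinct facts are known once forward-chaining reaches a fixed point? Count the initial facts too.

Round 1 fires R2, R5, R8, R12, giving R3, S3, N, G4.
Round 2 fires R6, R7, giving P, M.
Round 3 fires R4, giving W8.
Round 4 fires R3, giving D5.
Round 5 fires R11, giving L7.
Closure: {A8, B2, C5, D5, F8, G4, J9, K3, L7, M, N, P, Q1, R3, S3, V7, W8} — 17 facts.

17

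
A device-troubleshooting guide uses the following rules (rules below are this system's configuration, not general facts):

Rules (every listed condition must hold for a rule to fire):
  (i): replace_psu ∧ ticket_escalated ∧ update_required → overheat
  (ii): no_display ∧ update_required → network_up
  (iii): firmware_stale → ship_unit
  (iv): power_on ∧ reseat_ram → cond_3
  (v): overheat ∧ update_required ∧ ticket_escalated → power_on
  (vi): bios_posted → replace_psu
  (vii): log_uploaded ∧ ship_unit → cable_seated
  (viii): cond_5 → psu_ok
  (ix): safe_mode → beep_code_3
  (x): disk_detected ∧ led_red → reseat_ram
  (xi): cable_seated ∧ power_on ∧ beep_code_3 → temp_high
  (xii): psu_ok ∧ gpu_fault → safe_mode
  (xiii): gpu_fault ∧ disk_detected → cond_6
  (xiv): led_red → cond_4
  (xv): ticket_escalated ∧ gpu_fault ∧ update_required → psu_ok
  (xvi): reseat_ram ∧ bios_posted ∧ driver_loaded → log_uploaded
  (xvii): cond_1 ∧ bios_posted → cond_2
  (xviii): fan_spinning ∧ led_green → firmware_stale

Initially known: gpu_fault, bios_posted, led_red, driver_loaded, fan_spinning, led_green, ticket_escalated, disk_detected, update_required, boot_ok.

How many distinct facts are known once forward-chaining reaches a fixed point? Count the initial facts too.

[1] (vi) [bios_posted → replace_psu]; (x) [disk_detected ∧ led_red → reseat_ram]; (xiii) [gpu_fault ∧ disk_detected → cond_6]; (xiv) [led_red → cond_4]; (xv) [ticket_escalated ∧ gpu_fault ∧ update_required → psu_ok]; (xviii) [fan_spinning ∧ led_green → firmware_stale]. ⇒ new: replace_psu, reseat_ram, cond_6, cond_4, psu_ok, firmware_stale.
[2] (i) [replace_psu ∧ ticket_escalated ∧ update_required → overheat]; (iii) [firmware_stale → ship_unit]; (xii) [psu_ok ∧ gpu_fault → safe_mode]; (xvi) [reseat_ram ∧ bios_posted ∧ driver_loaded → log_uploaded]. ⇒ new: overheat, ship_unit, safe_mode, log_uploaded.
[3] (v) [overheat ∧ update_required ∧ ticket_escalated → power_on]; (vii) [log_uploaded ∧ ship_unit → cable_seated]; (ix) [safe_mode → beep_code_3]. ⇒ new: power_on, cable_seated, beep_code_3.
[4] (iv) [power_on ∧ reseat_ram → cond_3]; (xi) [cable_seated ∧ power_on ∧ beep_code_3 → temp_high]. ⇒ new: cond_3, temp_high.
Closure: {beep_code_3, bios_posted, boot_ok, cable_seated, cond_3, cond_4, cond_6, disk_detected, driver_loaded, fan_spinning, firmware_stale, gpu_fault, led_green, led_red, log_uploaded, overheat, power_on, psu_ok, replace_psu, reseat_ram, safe_mode, ship_unit, temp_high, ticket_escalated, update_required} — 25 facts.

25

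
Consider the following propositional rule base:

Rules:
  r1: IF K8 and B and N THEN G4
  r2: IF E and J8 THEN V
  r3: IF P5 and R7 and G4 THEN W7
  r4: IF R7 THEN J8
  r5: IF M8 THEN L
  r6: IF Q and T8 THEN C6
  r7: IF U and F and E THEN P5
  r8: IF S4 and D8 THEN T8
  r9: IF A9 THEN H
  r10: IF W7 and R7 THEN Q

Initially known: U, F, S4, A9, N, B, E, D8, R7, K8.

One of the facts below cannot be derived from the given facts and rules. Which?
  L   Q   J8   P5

L

Round 1 fires r1, r4, r7, r8, r9, giving G4, J8, P5, T8, H.
Round 2 fires r2, r3, giving V, W7.
Round 3 fires r10, giving Q.
Round 4 fires r6, giving C6.
Derived: Q (round 3), P5 (round 1), J8 (round 1). L never appears in any round.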